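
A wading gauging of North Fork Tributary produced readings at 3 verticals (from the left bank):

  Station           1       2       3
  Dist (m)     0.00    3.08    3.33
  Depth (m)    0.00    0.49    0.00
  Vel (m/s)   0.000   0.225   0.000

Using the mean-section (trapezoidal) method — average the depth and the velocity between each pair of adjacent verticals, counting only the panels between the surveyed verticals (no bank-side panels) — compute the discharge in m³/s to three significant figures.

0.0918 m³/s

Panel 1-2: Δb = 3.08 m, d̄ = (0.00+0.49)/2 = 0.245, v̄ = (0.000+0.225)/2 = 0.1125 → q = 3.08×0.245×0.1125 = 0.08489 m³/s
Panel 2-3: Δb = 0.25 m, d̄ = (0.49+0.00)/2 = 0.245, v̄ = (0.225+0.000)/2 = 0.1125 → q = 0.25×0.245×0.1125 = 0.006891 m³/s
Q = Σ q = 0.09178 m³/s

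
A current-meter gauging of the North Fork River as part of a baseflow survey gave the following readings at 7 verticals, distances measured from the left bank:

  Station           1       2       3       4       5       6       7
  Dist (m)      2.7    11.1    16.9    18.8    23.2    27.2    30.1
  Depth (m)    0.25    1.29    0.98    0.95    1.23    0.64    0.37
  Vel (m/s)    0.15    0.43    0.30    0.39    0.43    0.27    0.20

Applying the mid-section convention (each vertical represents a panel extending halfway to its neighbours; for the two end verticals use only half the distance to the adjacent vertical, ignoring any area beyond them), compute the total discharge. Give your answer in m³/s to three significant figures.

w_1 = (11.1 − 2.7)/2 = 4.2 m; q_1 = 0.15 × 0.25 × 4.2 = 0.1575 m³/s
w_2 = (16.9 − 2.7)/2 = 7.1 m; q_2 = 0.43 × 1.29 × 7.1 = 3.938 m³/s
w_3 = (18.8 − 11.1)/2 = 3.85 m; q_3 = 0.30 × 0.98 × 3.85 = 1.132 m³/s
w_4 = (23.2 − 16.9)/2 = 3.15 m; q_4 = 0.39 × 0.95 × 3.15 = 1.167 m³/s
w_5 = (27.2 − 18.8)/2 = 4.2 m; q_5 = 0.43 × 1.23 × 4.2 = 2.221 m³/s
w_6 = (30.1 − 23.2)/2 = 3.45 m; q_6 = 0.27 × 0.64 × 3.45 = 0.5962 m³/s
w_7 = (30.1 − 27.2)/2 = 1.45 m; q_7 = 0.20 × 0.37 × 1.45 = 0.1073 m³/s
Q = Σ qᵢ = 9.320 m³/s

9.32 m³/s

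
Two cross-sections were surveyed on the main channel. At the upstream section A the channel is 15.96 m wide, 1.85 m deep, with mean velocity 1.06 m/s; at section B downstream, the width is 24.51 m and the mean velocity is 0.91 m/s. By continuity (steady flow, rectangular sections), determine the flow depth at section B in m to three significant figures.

1.40 m

Q = A₁V₁ = (15.96×1.85) × 1.06 = 31.30 m³/s
d₂ = Q/(b₂ V₂) = 31.30/(24.51×0.91) = 1.403 m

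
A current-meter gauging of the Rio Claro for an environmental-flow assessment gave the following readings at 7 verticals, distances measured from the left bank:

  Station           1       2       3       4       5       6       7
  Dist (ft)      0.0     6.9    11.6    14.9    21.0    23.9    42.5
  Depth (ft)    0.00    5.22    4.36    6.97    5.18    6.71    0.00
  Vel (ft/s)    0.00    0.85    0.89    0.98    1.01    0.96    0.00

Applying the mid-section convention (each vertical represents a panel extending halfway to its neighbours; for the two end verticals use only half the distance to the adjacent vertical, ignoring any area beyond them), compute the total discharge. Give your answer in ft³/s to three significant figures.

w_2 = (11.6 − 0.0)/2 = 5.8 ft; q_2 = 0.85 × 5.22 × 5.8 = 25.73 ft³/s
w_3 = (14.9 − 6.9)/2 = 4 ft; q_3 = 0.89 × 4.36 × 4 = 15.52 ft³/s
w_4 = (21.0 − 11.6)/2 = 4.7 ft; q_4 = 0.98 × 6.97 × 4.7 = 32.10 ft³/s
w_5 = (23.9 − 14.9)/2 = 4.5 ft; q_5 = 1.01 × 5.18 × 4.5 = 23.54 ft³/s
w_6 = (42.5 − 21.0)/2 = 10.75 ft; q_6 = 0.96 × 6.71 × 10.75 = 69.25 ft³/s
Stations 1, 7 contribute zero (depth or velocity is 0).
Q = Σ qᵢ = 166.2 ft³/s

166 ft³/s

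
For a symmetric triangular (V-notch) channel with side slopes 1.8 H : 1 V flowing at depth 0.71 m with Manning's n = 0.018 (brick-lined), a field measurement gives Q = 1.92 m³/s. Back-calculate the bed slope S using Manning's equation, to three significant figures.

A = z·y² = 1.8×0.71² = 0.9074 m²
P = 2y√(1+z²) = 2×0.71×√(1+1.8²) = 2.924 m
R = A/P = 0.9074/2.924 = 0.3103 m
S = (Q·n / (1·A·R^(2/3)))² = (1.92×0.018 / (1×0.9074×0.4584))² = 0.006905

0.00690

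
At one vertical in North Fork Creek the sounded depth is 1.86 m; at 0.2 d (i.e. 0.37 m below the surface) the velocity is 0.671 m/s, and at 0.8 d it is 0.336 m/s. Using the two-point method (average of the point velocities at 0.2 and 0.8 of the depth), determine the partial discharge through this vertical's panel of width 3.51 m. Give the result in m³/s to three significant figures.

3.29 m³/s

v̄ = (0.671 + 0.336) / 2 = 0.5035 m/s
q = v̄ × d × w = 0.5035 × 1.86 × 3.51 = 3.287 m³/s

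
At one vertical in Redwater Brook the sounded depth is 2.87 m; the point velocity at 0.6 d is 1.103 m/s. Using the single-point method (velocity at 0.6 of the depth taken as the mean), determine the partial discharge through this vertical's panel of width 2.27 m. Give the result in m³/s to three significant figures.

v̄ = v₀.₆ = 1.103 m/s
q = v̄ × d × w = 1.103 × 2.87 × 2.27 = 7.186 m³/s

7.19 m³/s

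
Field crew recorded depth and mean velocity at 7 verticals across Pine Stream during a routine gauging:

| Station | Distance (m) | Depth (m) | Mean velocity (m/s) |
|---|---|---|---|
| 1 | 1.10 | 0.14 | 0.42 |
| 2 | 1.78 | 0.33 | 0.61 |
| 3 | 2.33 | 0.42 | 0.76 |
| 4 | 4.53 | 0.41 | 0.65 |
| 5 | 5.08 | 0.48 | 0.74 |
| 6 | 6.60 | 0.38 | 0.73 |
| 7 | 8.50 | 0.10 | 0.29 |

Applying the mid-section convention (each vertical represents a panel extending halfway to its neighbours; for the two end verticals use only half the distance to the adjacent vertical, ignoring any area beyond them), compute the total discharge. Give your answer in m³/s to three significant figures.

1.82 m³/s

w_1 = (1.78 − 1.10)/2 = 0.34 m; q_1 = 0.42 × 0.14 × 0.34 = 0.01999 m³/s
w_2 = (2.33 − 1.10)/2 = 0.615 m; q_2 = 0.61 × 0.33 × 0.615 = 0.1238 m³/s
w_3 = (4.53 − 1.78)/2 = 1.375 m; q_3 = 0.76 × 0.42 × 1.375 = 0.4389 m³/s
w_4 = (5.08 − 2.33)/2 = 1.375 m; q_4 = 0.65 × 0.41 × 1.375 = 0.3664 m³/s
w_5 = (6.60 − 4.53)/2 = 1.035 m; q_5 = 0.74 × 0.48 × 1.035 = 0.3676 m³/s
w_6 = (8.50 − 5.08)/2 = 1.71 m; q_6 = 0.73 × 0.38 × 1.71 = 0.4744 m³/s
w_7 = (8.50 − 6.60)/2 = 0.95 m; q_7 = 0.29 × 0.10 × 0.95 = 0.02755 m³/s
Q = Σ qᵢ = 1.819 m³/s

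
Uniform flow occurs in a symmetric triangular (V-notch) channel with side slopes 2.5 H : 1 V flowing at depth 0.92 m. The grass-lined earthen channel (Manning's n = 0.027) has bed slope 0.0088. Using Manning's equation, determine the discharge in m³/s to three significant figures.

4.17 m³/s

A = z·y² = 2.5×0.92² = 2.116 m²
P = 2y√(1+z²) = 2×0.92×√(1+2.5²) = 4.954 m
R = A/P = 2.116/4.954 = 0.4271 m
Q = (1/n)·A·R^(2/3)·S^(1/2) = (1/0.027) × 2.116 × 0.4271^(2/3) × 0.0088^(1/2) = 4.169 m³/s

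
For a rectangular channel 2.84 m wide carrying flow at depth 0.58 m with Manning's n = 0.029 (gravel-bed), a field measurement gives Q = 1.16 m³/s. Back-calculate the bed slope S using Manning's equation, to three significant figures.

A = b·y = 2.84 × 0.58 = 1.647 m²
P = b + 2y = 2.84 + 2×0.58 = 4.000 m
R = A/P = 1.647/4.000 = 0.4118 m
S = (Q·n / (1·A·R^(2/3)))² = (1.16×0.029 / (1×1.647×0.5535))² = 0.001361

0.00136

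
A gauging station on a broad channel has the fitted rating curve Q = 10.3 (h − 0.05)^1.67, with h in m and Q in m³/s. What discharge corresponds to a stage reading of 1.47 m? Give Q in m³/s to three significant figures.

18.5 m³/s

Q = 10.3 × (1.47 − 0.05)^1.67 = 10.3 × 1.42^1.67 = 18.50 m³/s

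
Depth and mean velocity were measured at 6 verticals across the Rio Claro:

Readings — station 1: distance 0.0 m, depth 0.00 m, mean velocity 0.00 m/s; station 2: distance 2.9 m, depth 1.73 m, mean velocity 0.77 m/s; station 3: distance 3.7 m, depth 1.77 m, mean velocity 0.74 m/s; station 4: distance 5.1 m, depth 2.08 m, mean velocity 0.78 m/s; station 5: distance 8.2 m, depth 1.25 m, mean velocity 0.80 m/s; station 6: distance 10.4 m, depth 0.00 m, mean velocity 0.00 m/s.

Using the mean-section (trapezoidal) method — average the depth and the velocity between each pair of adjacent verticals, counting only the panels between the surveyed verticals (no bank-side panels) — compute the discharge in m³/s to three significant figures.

Panel 1-2: Δb = 2.9 m, d̄ = (0.00+1.73)/2 = 0.865, v̄ = (0.00+0.77)/2 = 0.385 → q = 2.9×0.865×0.385 = 0.9658 m³/s
Panel 2-3: Δb = 0.8 m, d̄ = (1.73+1.77)/2 = 1.75, v̄ = (0.77+0.74)/2 = 0.755 → q = 0.8×1.75×0.755 = 1.057 m³/s
Panel 3-4: Δb = 1.4 m, d̄ = (1.77+2.08)/2 = 1.925, v̄ = (0.74+0.78)/2 = 0.76 → q = 1.4×1.925×0.76 = 2.048 m³/s
Panel 4-5: Δb = 3.1 m, d̄ = (2.08+1.25)/2 = 1.665, v̄ = (0.78+0.80)/2 = 0.79 → q = 3.1×1.665×0.79 = 4.078 m³/s
Panel 5-6: Δb = 2.2 m, d̄ = (1.25+0.00)/2 = 0.625, v̄ = (0.80+0.00)/2 = 0.4 → q = 2.2×0.625×0.4 = 0.5500 m³/s
Q = Σ q = 8.699 m³/s

8.70 m³/s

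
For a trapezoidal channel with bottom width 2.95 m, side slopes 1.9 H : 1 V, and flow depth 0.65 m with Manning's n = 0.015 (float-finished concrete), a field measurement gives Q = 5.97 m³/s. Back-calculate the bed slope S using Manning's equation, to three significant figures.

A = (b + z·y)·y = (2.95 + 1.9×0.65)×0.65 = 2.720 m²
P = b + 2y√(1+z²) = 2.95 + 2×0.65×√(1+1.9²) = 5.741 m
R = A/P = 2.720/5.741 = 0.4738 m
S = (Q·n / (1·A·R^(2/3)))² = (5.97×0.015 / (1×2.720×0.6078))² = 0.002934

0.00293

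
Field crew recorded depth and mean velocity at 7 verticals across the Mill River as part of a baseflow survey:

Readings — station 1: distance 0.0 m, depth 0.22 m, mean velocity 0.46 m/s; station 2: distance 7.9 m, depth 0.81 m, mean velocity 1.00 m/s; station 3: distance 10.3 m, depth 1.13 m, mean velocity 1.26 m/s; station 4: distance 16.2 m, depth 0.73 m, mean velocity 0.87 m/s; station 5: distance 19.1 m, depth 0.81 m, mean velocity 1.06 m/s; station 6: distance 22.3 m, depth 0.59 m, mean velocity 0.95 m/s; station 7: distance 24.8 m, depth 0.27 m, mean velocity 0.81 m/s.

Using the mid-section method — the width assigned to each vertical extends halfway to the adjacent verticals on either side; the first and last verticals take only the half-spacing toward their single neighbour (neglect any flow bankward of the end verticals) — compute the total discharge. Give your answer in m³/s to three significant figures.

17.8 m³/s

w_1 = (7.9 − 0.0)/2 = 3.95 m; q_1 = 0.46 × 0.22 × 3.95 = 0.3997 m³/s
w_2 = (10.3 − 0.0)/2 = 5.15 m; q_2 = 1.00 × 0.81 × 5.15 = 4.172 m³/s
w_3 = (16.2 − 7.9)/2 = 4.15 m; q_3 = 1.26 × 1.13 × 4.15 = 5.909 m³/s
w_4 = (19.1 − 10.3)/2 = 4.4 m; q_4 = 0.87 × 0.73 × 4.4 = 2.794 m³/s
w_5 = (22.3 − 16.2)/2 = 3.05 m; q_5 = 1.06 × 0.81 × 3.05 = 2.619 m³/s
w_6 = (24.8 − 19.1)/2 = 2.85 m; q_6 = 0.95 × 0.59 × 2.85 = 1.597 m³/s
w_7 = (24.8 − 22.3)/2 = 1.25 m; q_7 = 0.81 × 0.27 × 1.25 = 0.2734 m³/s
Q = Σ qᵢ = 17.76 m³/s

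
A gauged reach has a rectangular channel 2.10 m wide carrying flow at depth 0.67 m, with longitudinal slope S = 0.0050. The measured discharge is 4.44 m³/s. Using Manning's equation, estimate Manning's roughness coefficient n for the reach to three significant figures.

A = b·y = 2.10 × 0.67 = 1.407 m²
P = b + 2y = 2.10 + 2×0.67 = 3.440 m
R = A/P = 1.407/3.440 = 0.4090 m
n = (1/Q)·A·R^(2/3)·S^(1/2) = (1/4.44) × 1.407 × 0.5510 × 0.07071 = 0.01235

0.0123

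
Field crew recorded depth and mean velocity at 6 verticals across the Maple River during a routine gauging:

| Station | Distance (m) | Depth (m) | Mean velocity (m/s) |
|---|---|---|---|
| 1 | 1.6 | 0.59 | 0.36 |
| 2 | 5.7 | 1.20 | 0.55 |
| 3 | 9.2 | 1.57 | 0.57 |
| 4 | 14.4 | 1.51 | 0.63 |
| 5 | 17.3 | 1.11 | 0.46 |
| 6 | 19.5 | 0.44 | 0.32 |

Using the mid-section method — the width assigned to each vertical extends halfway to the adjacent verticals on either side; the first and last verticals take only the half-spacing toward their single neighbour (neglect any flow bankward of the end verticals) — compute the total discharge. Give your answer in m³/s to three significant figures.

12.1 m³/s

w_1 = (5.7 − 1.6)/2 = 2.05 m; q_1 = 0.36 × 0.59 × 2.05 = 0.4354 m³/s
w_2 = (9.2 − 1.6)/2 = 3.8 m; q_2 = 0.55 × 1.20 × 3.8 = 2.508 m³/s
w_3 = (14.4 − 5.7)/2 = 4.35 m; q_3 = 0.57 × 1.57 × 4.35 = 3.893 m³/s
w_4 = (17.3 − 9.2)/2 = 4.05 m; q_4 = 0.63 × 1.51 × 4.05 = 3.853 m³/s
w_5 = (19.5 − 14.4)/2 = 2.55 m; q_5 = 0.46 × 1.11 × 2.55 = 1.302 m³/s
w_6 = (19.5 − 17.3)/2 = 1.1 m; q_6 = 0.32 × 0.44 × 1.1 = 0.1549 m³/s
Q = Σ qᵢ = 12.15 m³/s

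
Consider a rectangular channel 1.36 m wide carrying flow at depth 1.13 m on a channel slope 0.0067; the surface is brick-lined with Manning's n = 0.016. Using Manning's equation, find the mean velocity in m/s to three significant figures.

A = b·y = 1.36 × 1.13 = 1.537 m²
P = b + 2y = 1.36 + 2×1.13 = 3.620 m
R = A/P = 1.537/3.620 = 0.4245 m
Q = (1/n)·A·R^(2/3)·S^(1/2) = (1/0.016) × 1.537 × 0.4245^(2/3) × 0.0067^(1/2) = 4.441 m³/s
V = Q/A = 4.441/1.537 = 2.890 m/s

2.89 m/s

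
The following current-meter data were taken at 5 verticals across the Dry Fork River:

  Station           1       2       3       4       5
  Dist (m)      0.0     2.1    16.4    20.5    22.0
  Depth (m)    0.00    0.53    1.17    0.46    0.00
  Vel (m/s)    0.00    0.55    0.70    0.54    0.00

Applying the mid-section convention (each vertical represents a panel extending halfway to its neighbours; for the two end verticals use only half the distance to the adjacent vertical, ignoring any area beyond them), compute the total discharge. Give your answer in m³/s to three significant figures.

w_2 = (16.4 − 0.0)/2 = 8.2 m; q_2 = 0.55 × 0.53 × 8.2 = 2.390 m³/s
w_3 = (20.5 − 2.1)/2 = 9.2 m; q_3 = 0.70 × 1.17 × 9.2 = 7.535 m³/s
w_4 = (22.0 − 16.4)/2 = 2.8 m; q_4 = 0.54 × 0.46 × 2.8 = 0.6955 m³/s
Stations 1, 5 contribute zero (depth or velocity is 0).
Q = Σ qᵢ = 10.62 m³/s

10.6 m³/s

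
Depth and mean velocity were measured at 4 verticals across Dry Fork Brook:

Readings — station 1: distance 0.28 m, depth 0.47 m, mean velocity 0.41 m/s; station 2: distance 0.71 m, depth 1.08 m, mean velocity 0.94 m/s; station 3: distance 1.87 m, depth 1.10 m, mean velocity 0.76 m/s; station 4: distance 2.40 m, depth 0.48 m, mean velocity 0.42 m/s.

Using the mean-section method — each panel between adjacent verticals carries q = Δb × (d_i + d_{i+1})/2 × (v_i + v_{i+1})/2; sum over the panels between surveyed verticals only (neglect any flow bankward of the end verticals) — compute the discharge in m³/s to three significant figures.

1.55 m³/s

Panel 1-2: Δb = 0.43 m, d̄ = (0.47+1.08)/2 = 0.775, v̄ = (0.41+0.94)/2 = 0.675 → q = 0.43×0.775×0.675 = 0.2249 m³/s
Panel 2-3: Δb = 1.16 m, d̄ = (1.08+1.10)/2 = 1.09, v̄ = (0.94+0.76)/2 = 0.85 → q = 1.16×1.09×0.85 = 1.075 m³/s
Panel 3-4: Δb = 0.53 m, d̄ = (1.10+0.48)/2 = 0.79, v̄ = (0.76+0.42)/2 = 0.59 → q = 0.53×0.79×0.59 = 0.2470 m³/s
Q = Σ q = 1.547 m³/s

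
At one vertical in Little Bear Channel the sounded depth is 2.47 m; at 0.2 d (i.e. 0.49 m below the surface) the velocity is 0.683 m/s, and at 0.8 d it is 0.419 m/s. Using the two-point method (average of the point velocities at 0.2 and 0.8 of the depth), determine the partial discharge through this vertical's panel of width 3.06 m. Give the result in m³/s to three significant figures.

4.16 m³/s

v̄ = (0.683 + 0.419) / 2 = 0.5510 m/s
q = v̄ × d × w = 0.5510 × 2.47 × 3.06 = 4.165 m³/s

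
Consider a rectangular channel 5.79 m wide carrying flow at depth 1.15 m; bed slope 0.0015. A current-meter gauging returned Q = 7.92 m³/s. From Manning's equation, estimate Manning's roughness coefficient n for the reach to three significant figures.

A = b·y = 5.79 × 1.15 = 6.659 m²
P = b + 2y = 5.79 + 2×1.15 = 8.090 m
R = A/P = 6.659/8.090 = 0.8231 m
n = (1/Q)·A·R^(2/3)·S^(1/2) = (1/7.92) × 6.659 × 0.8783 × 0.03873 = 0.02860

0.0286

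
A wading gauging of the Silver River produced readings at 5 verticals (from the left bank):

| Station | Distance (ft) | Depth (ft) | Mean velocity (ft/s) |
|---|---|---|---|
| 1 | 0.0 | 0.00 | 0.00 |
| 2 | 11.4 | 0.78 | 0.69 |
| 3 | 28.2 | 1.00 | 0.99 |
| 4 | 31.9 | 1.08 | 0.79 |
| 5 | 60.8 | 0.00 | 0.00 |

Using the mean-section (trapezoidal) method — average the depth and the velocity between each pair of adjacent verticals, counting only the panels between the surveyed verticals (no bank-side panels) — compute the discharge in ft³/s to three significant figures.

Panel 1-2: Δb = 11.4 ft, d̄ = (0.00+0.78)/2 = 0.39, v̄ = (0.00+0.69)/2 = 0.345 → q = 11.4×0.39×0.345 = 1.534 ft³/s
Panel 2-3: Δb = 16.8 ft, d̄ = (0.78+1.00)/2 = 0.89, v̄ = (0.69+0.99)/2 = 0.84 → q = 16.8×0.89×0.84 = 12.56 ft³/s
Panel 3-4: Δb = 3.7 ft, d̄ = (1.00+1.08)/2 = 1.04, v̄ = (0.99+0.79)/2 = 0.89 → q = 3.7×1.04×0.89 = 3.425 ft³/s
Panel 4-5: Δb = 28.9 ft, d̄ = (1.08+0.00)/2 = 0.54, v̄ = (0.79+0.00)/2 = 0.395 → q = 28.9×0.54×0.395 = 6.164 ft³/s
Q = Σ q = 23.68 ft³/s

23.7 ft³/s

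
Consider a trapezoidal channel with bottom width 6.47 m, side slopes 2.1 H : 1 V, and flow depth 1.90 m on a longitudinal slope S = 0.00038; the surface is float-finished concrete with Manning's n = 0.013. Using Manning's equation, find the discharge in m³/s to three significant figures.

A = (b + z·y)·y = (6.47 + 2.1×1.90)×1.90 = 19.87 m²
P = b + 2y√(1+z²) = 6.47 + 2×1.90×√(1+2.1²) = 15.31 m
R = A/P = 19.87/15.31 = 1.298 m
Q = (1/n)·A·R^(2/3)·S^(1/2) = (1/0.013) × 19.87 × 1.298^(2/3) × 0.00038^(1/2) = 35.47 m³/s

35.5 m³/s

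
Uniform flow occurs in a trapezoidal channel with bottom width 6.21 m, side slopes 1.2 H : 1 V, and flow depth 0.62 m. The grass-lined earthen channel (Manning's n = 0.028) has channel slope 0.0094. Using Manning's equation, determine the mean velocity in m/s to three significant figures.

A = (b + z·y)·y = (6.21 + 1.2×0.62)×0.62 = 4.311 m²
P = b + 2y√(1+z²) = 6.21 + 2×0.62×√(1+1.2²) = 8.147 m
R = A/P = 4.311/8.147 = 0.5292 m
Q = (1/n)·A·R^(2/3)·S^(1/2) = (1/0.028) × 4.311 × 0.5292^(2/3) × 0.0094^(1/2) = 9.768 m³/s
V = Q/A = 9.768/4.311 = 2.265 m/s

2.27 m/s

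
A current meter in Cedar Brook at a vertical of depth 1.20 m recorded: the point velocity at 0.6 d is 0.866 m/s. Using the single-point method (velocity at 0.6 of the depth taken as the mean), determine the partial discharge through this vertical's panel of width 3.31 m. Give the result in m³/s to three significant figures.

3.44 m³/s

v̄ = v₀.₆ = 0.866 m/s
q = v̄ × d × w = 0.8660 × 1.20 × 3.31 = 3.440 m³/s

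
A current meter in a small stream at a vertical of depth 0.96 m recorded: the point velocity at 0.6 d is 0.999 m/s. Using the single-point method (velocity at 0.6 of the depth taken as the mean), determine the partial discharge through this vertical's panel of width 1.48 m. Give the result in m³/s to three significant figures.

1.42 m³/s

v̄ = v₀.₆ = 0.999 m/s
q = v̄ × d × w = 0.9990 × 0.96 × 1.48 = 1.419 m³/s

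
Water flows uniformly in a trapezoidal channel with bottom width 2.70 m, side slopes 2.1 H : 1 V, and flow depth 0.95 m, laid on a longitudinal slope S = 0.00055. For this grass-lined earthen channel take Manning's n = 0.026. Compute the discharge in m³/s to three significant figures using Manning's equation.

2.95 m³/s

A = (b + z·y)·y = (2.70 + 2.1×0.95)×0.95 = 4.460 m²
P = b + 2y√(1+z²) = 2.70 + 2×0.95×√(1+2.1²) = 7.119 m
R = A/P = 4.460/7.119 = 0.6265 m
Q = (1/n)·A·R^(2/3)·S^(1/2) = (1/0.026) × 4.460 × 0.6265^(2/3) × 0.00055^(1/2) = 2.946 m³/s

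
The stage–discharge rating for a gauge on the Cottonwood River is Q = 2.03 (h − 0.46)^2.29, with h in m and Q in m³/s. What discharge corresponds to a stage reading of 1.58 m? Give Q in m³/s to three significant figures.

Q = 2.03 × (1.58 − 0.46)^2.29 = 2.03 × 1.12^2.29 = 2.632 m³/s

2.63 m³/s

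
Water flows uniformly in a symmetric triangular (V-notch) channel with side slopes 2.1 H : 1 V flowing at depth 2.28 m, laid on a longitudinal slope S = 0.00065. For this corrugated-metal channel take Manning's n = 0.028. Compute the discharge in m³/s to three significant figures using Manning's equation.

A = z·y² = 2.1×2.28² = 10.92 m²
P = 2y√(1+z²) = 2×2.28×√(1+2.1²) = 10.61 m
R = A/P = 10.92/10.61 = 1.029 m
Q = (1/n)·A·R^(2/3)·S^(1/2) = (1/0.028) × 10.92 × 1.029^(2/3) × 0.00065^(1/2) = 10.13 m³/s

10.1 m³/s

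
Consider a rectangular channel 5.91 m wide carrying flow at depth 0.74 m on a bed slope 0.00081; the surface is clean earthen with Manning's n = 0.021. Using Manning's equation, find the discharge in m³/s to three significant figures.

4.18 m³/s

A = b·y = 5.91 × 0.74 = 4.373 m²
P = b + 2y = 5.91 + 2×0.74 = 7.390 m
R = A/P = 4.373/7.390 = 0.5918 m
Q = (1/n)·A·R^(2/3)·S^(1/2) = (1/0.021) × 4.373 × 0.5918^(2/3) × 0.00081^(1/2) = 4.178 m³/s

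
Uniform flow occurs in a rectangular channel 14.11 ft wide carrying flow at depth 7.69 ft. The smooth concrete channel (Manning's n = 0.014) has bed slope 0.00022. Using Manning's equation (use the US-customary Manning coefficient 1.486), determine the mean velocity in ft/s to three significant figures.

3.75 ft/s

A = b·y = 14.11 × 7.69 = 108.5 ft²
P = b + 2y = 14.11 + 2×7.69 = 29.49 ft
R = A/P = 108.5/29.49 = 3.679 ft
Q = (1.486/n)·A·R^(2/3)·S^(1/2) = (1.486/0.014) × 108.5 × 3.679^(2/3) × 0.00022^(1/2) = 407.1 ft³/s
V = Q/A = 407.1/108.5 = 3.752 ft/s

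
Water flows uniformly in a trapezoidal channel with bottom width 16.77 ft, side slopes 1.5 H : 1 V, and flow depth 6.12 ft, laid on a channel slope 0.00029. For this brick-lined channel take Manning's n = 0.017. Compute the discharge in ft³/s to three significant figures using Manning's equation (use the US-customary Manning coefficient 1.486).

605 ft³/s

A = (b + z·y)·y = (16.77 + 1.5×6.12)×6.12 = 158.8 ft²
P = b + 2y√(1+z²) = 16.77 + 2×6.12×√(1+1.5²) = 38.84 ft
R = A/P = 158.8/38.84 = 4.089 ft
Q = (1.486/n)·A·R^(2/3)·S^(1/2) = (1.486/0.017) × 158.8 × 4.089^(2/3) × 0.00029^(1/2) = 604.5 ft³/s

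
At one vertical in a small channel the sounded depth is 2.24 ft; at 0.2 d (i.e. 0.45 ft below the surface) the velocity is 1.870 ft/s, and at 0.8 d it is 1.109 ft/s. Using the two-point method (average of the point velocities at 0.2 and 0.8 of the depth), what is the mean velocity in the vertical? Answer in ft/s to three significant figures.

1.49 ft/s

v̄ = (1.870 + 1.109) / 2 = 1.490 ft/s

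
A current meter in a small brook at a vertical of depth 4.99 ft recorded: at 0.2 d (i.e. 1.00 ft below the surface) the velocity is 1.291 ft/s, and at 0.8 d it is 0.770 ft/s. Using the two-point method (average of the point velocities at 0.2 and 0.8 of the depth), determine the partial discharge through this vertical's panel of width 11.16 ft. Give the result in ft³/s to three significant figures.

57.4 ft³/s

v̄ = (1.291 + 0.770) / 2 = 1.031 ft/s
q = v̄ × d × w = 1.031 × 4.99 × 11.16 = 57.39 ft³/s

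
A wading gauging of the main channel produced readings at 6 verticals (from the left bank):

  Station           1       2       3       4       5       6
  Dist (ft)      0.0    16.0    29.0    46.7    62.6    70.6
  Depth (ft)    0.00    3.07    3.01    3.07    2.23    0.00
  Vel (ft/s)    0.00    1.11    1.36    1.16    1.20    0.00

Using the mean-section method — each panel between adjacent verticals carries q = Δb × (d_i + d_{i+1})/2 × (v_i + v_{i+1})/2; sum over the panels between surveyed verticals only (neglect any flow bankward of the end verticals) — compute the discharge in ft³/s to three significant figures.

185 ft³/s

Panel 1-2: Δb = 16 ft, d̄ = (0.00+3.07)/2 = 1.535, v̄ = (0.00+1.11)/2 = 0.555 → q = 16×1.535×0.555 = 13.63 ft³/s
Panel 2-3: Δb = 13 ft, d̄ = (3.07+3.01)/2 = 3.04, v̄ = (1.11+1.36)/2 = 1.235 → q = 13×3.04×1.235 = 48.81 ft³/s
Panel 3-4: Δb = 17.7 ft, d̄ = (3.01+3.07)/2 = 3.04, v̄ = (1.36+1.16)/2 = 1.26 → q = 17.7×3.04×1.26 = 67.80 ft³/s
Panel 4-5: Δb = 15.9 ft, d̄ = (3.07+2.23)/2 = 2.65, v̄ = (1.16+1.20)/2 = 1.18 → q = 15.9×2.65×1.18 = 49.72 ft³/s
Panel 5-6: Δb = 8 ft, d̄ = (2.23+0.00)/2 = 1.115, v̄ = (1.20+0.00)/2 = 0.6 → q = 8×1.115×0.6 = 5.352 ft³/s
Q = Σ q = 185.3 ft³/s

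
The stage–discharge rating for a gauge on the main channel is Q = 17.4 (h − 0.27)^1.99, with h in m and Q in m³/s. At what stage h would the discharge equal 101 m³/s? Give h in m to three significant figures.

h − h₀ = (Q/C)^(1/b) = (101/17.4)^(1/1.99) = 2.420 m
h = 0.27 + 2.420 = 2.690 m

2.69 m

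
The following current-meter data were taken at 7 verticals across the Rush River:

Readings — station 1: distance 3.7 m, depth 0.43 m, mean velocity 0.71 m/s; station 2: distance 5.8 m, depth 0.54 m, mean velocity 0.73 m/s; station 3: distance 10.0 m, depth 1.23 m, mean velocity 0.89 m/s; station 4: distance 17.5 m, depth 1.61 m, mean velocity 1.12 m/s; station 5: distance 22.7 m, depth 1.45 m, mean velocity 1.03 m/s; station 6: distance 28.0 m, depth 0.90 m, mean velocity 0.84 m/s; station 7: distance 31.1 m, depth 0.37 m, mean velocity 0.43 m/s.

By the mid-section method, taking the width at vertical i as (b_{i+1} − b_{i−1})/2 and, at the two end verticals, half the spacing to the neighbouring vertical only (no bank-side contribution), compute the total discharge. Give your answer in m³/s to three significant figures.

w_1 = (5.8 − 3.7)/2 = 1.05 m; q_1 = 0.71 × 0.43 × 1.05 = 0.3206 m³/s
w_2 = (10.0 − 3.7)/2 = 3.15 m; q_2 = 0.73 × 0.54 × 3.15 = 1.242 m³/s
w_3 = (17.5 − 5.8)/2 = 5.85 m; q_3 = 0.89 × 1.23 × 5.85 = 6.404 m³/s
w_4 = (22.7 − 10.0)/2 = 6.35 m; q_4 = 1.12 × 1.61 × 6.35 = 11.45 m³/s
w_5 = (28.0 − 17.5)/2 = 5.25 m; q_5 = 1.03 × 1.45 × 5.25 = 7.841 m³/s
w_6 = (31.1 − 22.7)/2 = 4.2 m; q_6 = 0.84 × 0.90 × 4.2 = 3.175 m³/s
w_7 = (31.1 − 28.0)/2 = 1.55 m; q_7 = 0.43 × 0.37 × 1.55 = 0.2466 m³/s
Q = Σ qᵢ = 30.68 m³/s

30.7 m³/s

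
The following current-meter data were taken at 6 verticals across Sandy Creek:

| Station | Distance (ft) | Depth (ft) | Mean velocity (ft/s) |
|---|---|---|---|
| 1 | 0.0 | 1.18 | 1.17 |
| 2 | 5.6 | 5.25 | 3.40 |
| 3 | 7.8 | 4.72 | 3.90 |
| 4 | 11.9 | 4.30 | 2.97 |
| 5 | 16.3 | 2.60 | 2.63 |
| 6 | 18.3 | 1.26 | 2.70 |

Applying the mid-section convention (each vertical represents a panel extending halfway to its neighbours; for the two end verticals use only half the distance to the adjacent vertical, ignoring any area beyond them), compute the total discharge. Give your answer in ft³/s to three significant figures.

211 ft³/s

w_1 = (5.6 − 0.0)/2 = 2.8 ft; q_1 = 1.17 × 1.18 × 2.8 = 3.866 ft³/s
w_2 = (7.8 − 0.0)/2 = 3.9 ft; q_2 = 3.40 × 5.25 × 3.9 = 69.62 ft³/s
w_3 = (11.9 − 5.6)/2 = 3.15 ft; q_3 = 3.90 × 4.72 × 3.15 = 57.99 ft³/s
w_4 = (16.3 − 7.8)/2 = 4.25 ft; q_4 = 2.97 × 4.30 × 4.25 = 54.28 ft³/s
w_5 = (18.3 − 11.9)/2 = 3.2 ft; q_5 = 2.63 × 2.60 × 3.2 = 21.88 ft³/s
w_6 = (18.3 − 16.3)/2 = 1 ft; q_6 = 2.70 × 1.26 × 1 = 3.402 ft³/s
Q = Σ qᵢ = 211.0 ft³/s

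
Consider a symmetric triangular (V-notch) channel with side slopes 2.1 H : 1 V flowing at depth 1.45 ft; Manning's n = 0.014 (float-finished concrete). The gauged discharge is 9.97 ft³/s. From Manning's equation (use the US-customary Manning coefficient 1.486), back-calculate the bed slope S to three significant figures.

0.000796

A = z·y² = 2.1×1.45² = 4.415 ft²
P = 2y√(1+z²) = 2×1.45×√(1+2.1²) = 6.745 ft
R = A/P = 4.415/6.745 = 0.6546 ft
S = (Q·n / (1.486·A·R^(2/3)))² = (9.97×0.014 / (1.486×4.415×0.7539))² = 0.0007963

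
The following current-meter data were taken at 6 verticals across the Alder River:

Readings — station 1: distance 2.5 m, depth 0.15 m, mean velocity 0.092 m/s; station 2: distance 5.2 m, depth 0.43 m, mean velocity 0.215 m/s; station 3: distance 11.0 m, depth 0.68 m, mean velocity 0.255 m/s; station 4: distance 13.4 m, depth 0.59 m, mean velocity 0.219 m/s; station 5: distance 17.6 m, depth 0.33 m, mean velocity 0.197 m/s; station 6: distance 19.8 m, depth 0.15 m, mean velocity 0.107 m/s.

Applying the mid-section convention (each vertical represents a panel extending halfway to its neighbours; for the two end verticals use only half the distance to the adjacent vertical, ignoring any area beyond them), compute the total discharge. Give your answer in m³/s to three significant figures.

1.77 m³/s

w_1 = (5.2 − 2.5)/2 = 1.35 m; q_1 = 0.092 × 0.15 × 1.35 = 0.01863 m³/s
w_2 = (11.0 − 2.5)/2 = 4.25 m; q_2 = 0.215 × 0.43 × 4.25 = 0.3929 m³/s
w_3 = (13.4 − 5.2)/2 = 4.1 m; q_3 = 0.255 × 0.68 × 4.1 = 0.7109 m³/s
w_4 = (17.6 − 11.0)/2 = 3.3 m; q_4 = 0.219 × 0.59 × 3.3 = 0.4264 m³/s
w_5 = (19.8 − 13.4)/2 = 3.2 m; q_5 = 0.197 × 0.33 × 3.2 = 0.2080 m³/s
w_6 = (19.8 − 17.6)/2 = 1.1 m; q_6 = 0.107 × 0.15 × 1.1 = 0.01766 m³/s
Q = Σ qᵢ = 1.775 m³/s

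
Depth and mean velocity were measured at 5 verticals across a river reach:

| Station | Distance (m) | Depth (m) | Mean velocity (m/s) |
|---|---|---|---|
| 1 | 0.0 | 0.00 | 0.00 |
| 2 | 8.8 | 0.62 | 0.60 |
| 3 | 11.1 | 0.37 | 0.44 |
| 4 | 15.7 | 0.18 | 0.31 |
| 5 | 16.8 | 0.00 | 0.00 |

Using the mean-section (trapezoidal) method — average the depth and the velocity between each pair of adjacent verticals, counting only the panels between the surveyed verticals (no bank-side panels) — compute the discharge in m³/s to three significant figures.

1.90 m³/s

Panel 1-2: Δb = 8.8 m, d̄ = (0.00+0.62)/2 = 0.31, v̄ = (0.00+0.60)/2 = 0.3 → q = 8.8×0.31×0.3 = 0.8184 m³/s
Panel 2-3: Δb = 2.3 m, d̄ = (0.62+0.37)/2 = 0.495, v̄ = (0.60+0.44)/2 = 0.52 → q = 2.3×0.495×0.52 = 0.5920 m³/s
Panel 3-4: Δb = 4.6 m, d̄ = (0.37+0.18)/2 = 0.275, v̄ = (0.44+0.31)/2 = 0.375 → q = 4.6×0.275×0.375 = 0.4744 m³/s
Panel 4-5: Δb = 1.1 m, d̄ = (0.18+0.00)/2 = 0.09, v̄ = (0.31+0.00)/2 = 0.155 → q = 1.1×0.09×0.155 = 0.01535 m³/s
Q = Σ q = 1.900 m³/s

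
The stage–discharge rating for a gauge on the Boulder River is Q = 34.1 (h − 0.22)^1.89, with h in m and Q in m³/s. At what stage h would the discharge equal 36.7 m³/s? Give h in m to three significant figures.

1.26 m

h − h₀ = (Q/C)^(1/b) = (36.7/34.1)^(1/1.89) = 1.040 m
h = 0.22 + 1.040 = 1.260 m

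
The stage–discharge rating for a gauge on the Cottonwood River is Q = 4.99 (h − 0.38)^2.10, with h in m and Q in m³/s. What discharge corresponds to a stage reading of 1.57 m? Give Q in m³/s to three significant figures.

Q = 4.99 × (1.57 − 0.38)^2.10 = 4.99 × 1.19^2.10 = 7.190 m³/s

7.19 m³/s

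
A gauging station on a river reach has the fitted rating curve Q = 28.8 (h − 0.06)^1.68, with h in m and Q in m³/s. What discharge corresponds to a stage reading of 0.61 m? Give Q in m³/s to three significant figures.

10.5 m³/s

Q = 28.8 × (0.61 − 0.06)^1.68 = 28.8 × 0.55^1.68 = 10.55 m³/s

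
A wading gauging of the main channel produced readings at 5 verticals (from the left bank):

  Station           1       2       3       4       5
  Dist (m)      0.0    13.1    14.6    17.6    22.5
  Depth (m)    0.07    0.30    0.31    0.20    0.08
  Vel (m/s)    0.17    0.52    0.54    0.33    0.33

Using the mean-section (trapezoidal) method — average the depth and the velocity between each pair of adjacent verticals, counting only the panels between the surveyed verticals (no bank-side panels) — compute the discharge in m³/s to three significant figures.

1.64 m³/s

Panel 1-2: Δb = 13.1 m, d̄ = (0.07+0.30)/2 = 0.185, v̄ = (0.17+0.52)/2 = 0.345 → q = 13.1×0.185×0.345 = 0.8361 m³/s
Panel 2-3: Δb = 1.5 m, d̄ = (0.30+0.31)/2 = 0.305, v̄ = (0.52+0.54)/2 = 0.53 → q = 1.5×0.305×0.53 = 0.2425 m³/s
Panel 3-4: Δb = 3 m, d̄ = (0.31+0.20)/2 = 0.255, v̄ = (0.54+0.33)/2 = 0.435 → q = 3×0.255×0.435 = 0.3328 m³/s
Panel 4-5: Δb = 4.9 m, d̄ = (0.20+0.08)/2 = 0.14, v̄ = (0.33+0.33)/2 = 0.33 → q = 4.9×0.14×0.33 = 0.2264 m³/s
Q = Σ q = 1.638 m³/s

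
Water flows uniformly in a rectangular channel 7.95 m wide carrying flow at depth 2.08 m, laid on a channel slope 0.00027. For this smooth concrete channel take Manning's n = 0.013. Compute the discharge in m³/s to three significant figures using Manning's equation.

A = b·y = 7.95 × 2.08 = 16.54 m²
P = b + 2y = 7.95 + 2×2.08 = 12.11 m
R = A/P = 16.54/12.11 = 1.365 m
Q = (1/n)·A·R^(2/3)·S^(1/2) = (1/0.013) × 16.54 × 1.365^(2/3) × 0.00027^(1/2) = 25.73 m³/s

25.7 m³/s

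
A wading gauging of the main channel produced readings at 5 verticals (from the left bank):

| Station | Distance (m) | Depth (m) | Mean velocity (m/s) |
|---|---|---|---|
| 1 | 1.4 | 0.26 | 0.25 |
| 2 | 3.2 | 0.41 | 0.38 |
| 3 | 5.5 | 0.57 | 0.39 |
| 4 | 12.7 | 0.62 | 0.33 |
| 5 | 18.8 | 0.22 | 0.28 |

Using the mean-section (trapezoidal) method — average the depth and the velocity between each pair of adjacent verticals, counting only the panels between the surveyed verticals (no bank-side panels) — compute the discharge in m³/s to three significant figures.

2.95 m³/s

Panel 1-2: Δb = 1.8 m, d̄ = (0.26+0.41)/2 = 0.335, v̄ = (0.25+0.38)/2 = 0.315 → q = 1.8×0.335×0.315 = 0.1899 m³/s
Panel 2-3: Δb = 2.3 m, d̄ = (0.41+0.57)/2 = 0.49, v̄ = (0.38+0.39)/2 = 0.385 → q = 2.3×0.49×0.385 = 0.4339 m³/s
Panel 3-4: Δb = 7.2 m, d̄ = (0.57+0.62)/2 = 0.595, v̄ = (0.39+0.33)/2 = 0.36 → q = 7.2×0.595×0.36 = 1.542 m³/s
Panel 4-5: Δb = 6.1 m, d̄ = (0.62+0.22)/2 = 0.42, v̄ = (0.33+0.28)/2 = 0.305 → q = 6.1×0.42×0.305 = 0.7814 m³/s
Q = Σ q = 2.947 m³/s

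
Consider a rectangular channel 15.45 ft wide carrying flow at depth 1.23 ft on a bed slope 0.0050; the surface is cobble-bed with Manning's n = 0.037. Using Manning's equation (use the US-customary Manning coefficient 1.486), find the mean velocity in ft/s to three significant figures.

A = b·y = 15.45 × 1.23 = 19.00 ft²
P = b + 2y = 15.45 + 2×1.23 = 17.91 ft
R = A/P = 19.00/17.91 = 1.061 ft
Q = (1.486/n)·A·R^(2/3)·S^(1/2) = (1.486/0.037) × 19.00 × 1.061^(2/3) × 0.0050^(1/2) = 56.14 ft³/s
V = Q/A = 56.14/19.00 = 2.954 ft/s

2.95 ft/s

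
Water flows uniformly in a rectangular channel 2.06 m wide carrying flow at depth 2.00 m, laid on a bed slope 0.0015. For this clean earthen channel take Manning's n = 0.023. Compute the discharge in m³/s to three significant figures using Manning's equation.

5.36 m³/s

A = b·y = 2.06 × 2.00 = 4.120 m²
P = b + 2y = 2.06 + 2×2.00 = 6.060 m
R = A/P = 4.120/6.060 = 0.6799 m
Q = (1/n)·A·R^(2/3)·S^(1/2) = (1/0.023) × 4.120 × 0.6799^(2/3) × 0.0015^(1/2) = 5.364 m³/s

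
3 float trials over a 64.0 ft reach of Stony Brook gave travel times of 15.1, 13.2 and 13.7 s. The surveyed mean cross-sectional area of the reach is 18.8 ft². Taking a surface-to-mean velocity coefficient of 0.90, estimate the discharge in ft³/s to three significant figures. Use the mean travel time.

t̄ = (15.1 + 13.2 + 13.7) / 3 = 14 s
v_surface = L / t̄ = 64.0 / 14 = 4.571 ft/s
v_mean = 0.90 × 4.571 = 4.114 ft/s
Q = A × v_mean = 18.8 × 4.114 = 77.35 ft³/s

77.3 ft³/s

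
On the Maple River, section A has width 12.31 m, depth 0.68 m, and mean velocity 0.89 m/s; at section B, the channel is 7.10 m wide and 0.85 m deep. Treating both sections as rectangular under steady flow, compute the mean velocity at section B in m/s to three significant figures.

Q = A₁V₁ = (12.31×0.68) × 0.89 = 7.450 m³/s
A₂ = 7.10 × 0.85 = 6.035 m²
V₂ = Q/A₂ = 7.450/6.035 = 1.234 m/s

1.23 m/s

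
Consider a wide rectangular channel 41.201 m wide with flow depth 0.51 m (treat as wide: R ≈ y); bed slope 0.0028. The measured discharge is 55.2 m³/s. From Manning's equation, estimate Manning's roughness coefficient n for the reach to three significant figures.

0.0129

A = b·y = 41.201 × 0.51 = 21.01 m²
Wide channel: R ≈ y = 0.51 m
n = (1/Q)·A·R^(2/3)·S^(1/2) = (1/55.2) × 21.01 × 0.6383 × 0.05292 = 0.01286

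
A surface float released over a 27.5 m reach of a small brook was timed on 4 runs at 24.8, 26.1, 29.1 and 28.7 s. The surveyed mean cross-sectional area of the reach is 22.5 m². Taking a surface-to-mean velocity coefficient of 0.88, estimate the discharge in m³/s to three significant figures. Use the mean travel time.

t̄ = (24.8 + 26.1 + 29.1 + 28.7) / 4 = 27.175 s
v_surface = L / t̄ = 27.5 / 27.175 = 1.012 m/s
v_mean = 0.88 × 1.012 = 0.8905 m/s
Q = A × v_mean = 22.5 × 0.8905 = 20.04 m³/s

20.0 m³/s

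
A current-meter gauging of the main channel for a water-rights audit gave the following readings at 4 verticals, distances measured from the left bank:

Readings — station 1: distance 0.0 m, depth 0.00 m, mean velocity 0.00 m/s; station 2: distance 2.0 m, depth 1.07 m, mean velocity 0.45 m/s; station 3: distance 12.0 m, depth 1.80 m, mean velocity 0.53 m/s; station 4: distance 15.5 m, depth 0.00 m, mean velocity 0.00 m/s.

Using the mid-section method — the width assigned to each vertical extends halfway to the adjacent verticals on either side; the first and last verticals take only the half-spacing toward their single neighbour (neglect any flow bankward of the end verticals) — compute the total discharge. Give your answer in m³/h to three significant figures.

w_2 = (12.0 − 0.0)/2 = 6 m; q_2 = 0.45 × 1.07 × 6 = 2.889 m³/s
w_3 = (15.5 − 2.0)/2 = 6.75 m; q_3 = 0.53 × 1.80 × 6.75 = 6.440 m³/s
Stations 1, 4 contribute zero (depth or velocity is 0).
Q = Σ qᵢ = 9.329 m³/s
= 9.329 × 3600 = 33580 m³/h

33600 m³/h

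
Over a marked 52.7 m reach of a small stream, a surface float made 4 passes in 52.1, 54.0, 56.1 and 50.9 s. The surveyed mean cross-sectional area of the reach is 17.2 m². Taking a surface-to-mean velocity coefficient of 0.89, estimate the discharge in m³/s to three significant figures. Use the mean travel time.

15.1 m³/s

t̄ = (52.1 + 54.0 + 56.1 + 50.9) / 4 = 53.275 s
v_surface = L / t̄ = 52.7 / 53.275 = 0.9892 m/s
v_mean = 0.89 × 0.9892 = 0.8804 m/s
Q = A × v_mean = 17.2 × 0.8804 = 15.14 m³/s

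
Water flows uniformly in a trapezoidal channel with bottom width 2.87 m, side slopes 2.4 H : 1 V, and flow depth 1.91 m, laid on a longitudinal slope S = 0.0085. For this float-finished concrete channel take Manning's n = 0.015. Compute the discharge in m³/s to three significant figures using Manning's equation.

A = (b + z·y)·y = (2.87 + 2.4×1.91)×1.91 = 14.24 m²
P = b + 2y√(1+z²) = 2.87 + 2×1.91×√(1+2.4²) = 12.80 m
R = A/P = 14.24/12.80 = 1.112 m
Q = (1/n)·A·R^(2/3)·S^(1/2) = (1/0.015) × 14.24 × 1.112^(2/3) × 0.0085^(1/2) = 93.93 m³/s

93.9 m³/s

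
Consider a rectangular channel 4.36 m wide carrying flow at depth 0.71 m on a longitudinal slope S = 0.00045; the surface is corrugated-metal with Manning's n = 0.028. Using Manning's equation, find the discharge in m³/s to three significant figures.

A = b·y = 4.36 × 0.71 = 3.096 m²
P = b + 2y = 4.36 + 2×0.71 = 5.780 m
R = A/P = 3.096/5.780 = 0.5356 m
Q = (1/n)·A·R^(2/3)·S^(1/2) = (1/0.028) × 3.096 × 0.5356^(2/3) × 0.00045^(1/2) = 1.547 m³/s

1.55 m³/s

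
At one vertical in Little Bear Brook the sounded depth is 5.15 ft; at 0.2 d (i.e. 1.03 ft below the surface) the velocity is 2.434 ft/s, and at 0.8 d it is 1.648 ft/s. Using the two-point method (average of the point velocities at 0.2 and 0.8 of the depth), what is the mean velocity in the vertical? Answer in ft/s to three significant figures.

2.04 ft/s

v̄ = (2.434 + 1.648) / 2 = 2.041 ft/s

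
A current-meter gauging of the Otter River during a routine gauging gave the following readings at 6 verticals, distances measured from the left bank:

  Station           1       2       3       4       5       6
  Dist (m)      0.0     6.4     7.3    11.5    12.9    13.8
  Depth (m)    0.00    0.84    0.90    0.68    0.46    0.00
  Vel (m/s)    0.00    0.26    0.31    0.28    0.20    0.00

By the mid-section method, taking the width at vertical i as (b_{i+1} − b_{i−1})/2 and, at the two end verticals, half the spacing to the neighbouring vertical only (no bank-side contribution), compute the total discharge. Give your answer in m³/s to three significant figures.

2.15 m³/s

w_2 = (7.3 − 0.0)/2 = 3.65 m; q_2 = 0.26 × 0.84 × 3.65 = 0.7972 m³/s
w_3 = (11.5 − 6.4)/2 = 2.55 m; q_3 = 0.31 × 0.90 × 2.55 = 0.7115 m³/s
w_4 = (12.9 − 7.3)/2 = 2.8 m; q_4 = 0.28 × 0.68 × 2.8 = 0.5331 m³/s
w_5 = (13.8 − 11.5)/2 = 1.15 m; q_5 = 0.20 × 0.46 × 1.15 = 0.1058 m³/s
Stations 1, 6 contribute zero (depth or velocity is 0).
Q = Σ qᵢ = 2.148 m³/s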